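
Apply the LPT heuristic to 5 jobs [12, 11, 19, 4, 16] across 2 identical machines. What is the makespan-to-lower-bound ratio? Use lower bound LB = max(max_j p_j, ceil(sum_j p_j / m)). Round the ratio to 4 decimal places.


LPT order: [19, 16, 12, 11, 4]
Machine loads after assignment: [30, 32]
LPT makespan = 32
Lower bound = max(max_job, ceil(total/2)) = max(19, 31) = 31
Ratio = 32 / 31 = 1.0323

1.0323


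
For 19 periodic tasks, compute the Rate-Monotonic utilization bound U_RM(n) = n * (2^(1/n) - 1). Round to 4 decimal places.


Compute 2^(1/19) = 1.0371550444
Subtract 1: 1.0371550444 - 1 = 0.0371550444
Multiply by n: 19 * 0.0371550444 = 0.7059458436
Round to 4 dp: 0.7059

0.7059


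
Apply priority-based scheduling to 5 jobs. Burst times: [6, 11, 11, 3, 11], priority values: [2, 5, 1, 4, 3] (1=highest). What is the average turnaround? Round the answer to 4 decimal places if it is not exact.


Sort by priority (ascending = highest first):
Order: [(1, 11), (2, 6), (3, 11), (4, 3), (5, 11)]
Completion times:
  Priority 1, burst=11, C=11
  Priority 2, burst=6, C=17
  Priority 3, burst=11, C=28
  Priority 4, burst=3, C=31
  Priority 5, burst=11, C=42
Average turnaround = 129/5 = 25.8

25.8


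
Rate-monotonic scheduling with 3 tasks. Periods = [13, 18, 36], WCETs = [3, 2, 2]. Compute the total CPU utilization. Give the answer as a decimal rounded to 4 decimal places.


Compute individual utilizations (exact fractions):
  Task 1: C/T = 3/13 (approx. 0.2308)
  Task 2: C/T = 2/18 = 1/9 (approx. 0.1111)
  Task 3: C/T = 2/36 = 1/18 (approx. 0.0556)
Total utilization U = 3/13 + 1/9 + 1/18 = 31/78
Rounded to 4 decimal places: U = 0.3974
RM (Liu & Layland) bound for 3 tasks = 0.779763; compare with U = 31/78 (approx. 0.397436)
U <= bound, so schedulable by RM sufficient condition.

0.3974


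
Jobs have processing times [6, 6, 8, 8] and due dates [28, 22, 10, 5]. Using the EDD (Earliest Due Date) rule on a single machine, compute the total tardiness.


Sort by due date (EDD order): [(8, 5), (8, 10), (6, 22), (6, 28)]
Compute completion times and tardiness:
  Job 1: p=8, d=5, C=8, tardiness=max(0,8-5)=3
  Job 2: p=8, d=10, C=16, tardiness=max(0,16-10)=6
  Job 3: p=6, d=22, C=22, tardiness=max(0,22-22)=0
  Job 4: p=6, d=28, C=28, tardiness=max(0,28-28)=0
Total tardiness = 9

9


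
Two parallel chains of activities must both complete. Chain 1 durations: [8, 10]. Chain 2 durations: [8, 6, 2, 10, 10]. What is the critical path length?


Path A total = 8 + 10 = 18
Path B total = 8 + 6 + 2 + 10 + 10 = 36
Critical path = longest path = max(18, 36) = 36

36


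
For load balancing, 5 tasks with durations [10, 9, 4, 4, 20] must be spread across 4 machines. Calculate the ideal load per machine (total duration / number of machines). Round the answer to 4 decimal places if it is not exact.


Total processing time = 10 + 9 + 4 + 4 + 20 = 47
Number of machines = 4
Ideal balanced load = 47 / 4 = 11.75

11.75


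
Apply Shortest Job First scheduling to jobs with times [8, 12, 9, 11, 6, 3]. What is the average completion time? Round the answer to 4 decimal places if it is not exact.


SJF order (ascending): [3, 6, 8, 9, 11, 12]
Completion times:
  Job 1: burst=3, C=3
  Job 2: burst=6, C=9
  Job 3: burst=8, C=17
  Job 4: burst=9, C=26
  Job 5: burst=11, C=37
  Job 6: burst=12, C=49
Average completion = 141/6 = 23.5

23.5


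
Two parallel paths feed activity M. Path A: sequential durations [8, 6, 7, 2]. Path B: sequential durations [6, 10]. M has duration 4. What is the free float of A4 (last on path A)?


ES(A4) = sum of predecessors on chain A = 21
EF(A4) = ES + duration = 21 + 2 = 23
Successor of A4 is M. ES(M) = max(sum(A), sum(B)) = max(23, 16) = 23
Free float = ES(successor) - EF(current) = 23 - 23 = 0

0


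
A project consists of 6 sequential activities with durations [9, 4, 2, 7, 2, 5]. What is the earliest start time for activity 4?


Activity 4 starts after activities 1 through 3 complete.
Predecessor durations: [9, 4, 2]
ES = 9 + 4 + 2 = 15

15


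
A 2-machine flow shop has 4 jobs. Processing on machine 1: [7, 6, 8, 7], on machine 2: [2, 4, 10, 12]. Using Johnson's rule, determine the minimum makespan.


Apply Johnson's rule:
  Group 1 (a <= b): [(4, 7, 12), (3, 8, 10)]
  Group 2 (a > b): [(2, 6, 4), (1, 7, 2)]
Optimal job order: [4, 3, 2, 1]
Schedule:
  Job 4: M1 done at 7, M2 done at 19
  Job 3: M1 done at 15, M2 done at 29
  Job 2: M1 done at 21, M2 done at 33
  Job 1: M1 done at 28, M2 done at 35
Makespan = 35

35


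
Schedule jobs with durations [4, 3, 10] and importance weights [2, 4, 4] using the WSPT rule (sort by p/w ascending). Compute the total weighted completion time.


Compute p/w ratios and sort ascending (WSPT): [(3, 4), (4, 2), (10, 4)]
Compute weighted completion times:
  Job (p=3,w=4): C=3, w*C=4*3=12
  Job (p=4,w=2): C=7, w*C=2*7=14
  Job (p=10,w=4): C=17, w*C=4*17=68
Total weighted completion time = 94

94


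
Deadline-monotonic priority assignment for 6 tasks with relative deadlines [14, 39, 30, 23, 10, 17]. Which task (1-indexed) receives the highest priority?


Sort tasks by relative deadline (ascending):
  Task 5: deadline = 10
  Task 1: deadline = 14
  Task 6: deadline = 17
  Task 4: deadline = 23
  Task 3: deadline = 30
  Task 2: deadline = 39
Priority order (highest first): [5, 1, 6, 4, 3, 2]
Highest priority task = 5

5


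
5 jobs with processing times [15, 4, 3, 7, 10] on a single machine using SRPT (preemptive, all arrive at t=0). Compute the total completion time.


Since all jobs arrive at t=0, SRPT equals SPT ordering.
SPT order: [3, 4, 7, 10, 15]
Completion times:
  Job 1: p=3, C=3
  Job 2: p=4, C=7
  Job 3: p=7, C=14
  Job 4: p=10, C=24
  Job 5: p=15, C=39
Total completion time = 3 + 7 + 14 + 24 + 39 = 87

87


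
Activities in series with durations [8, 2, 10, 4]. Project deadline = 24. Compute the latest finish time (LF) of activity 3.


LF(activity 3) = deadline - sum of successor durations
Successors: activities 4 through 4 with durations [4]
Sum of successor durations = 4
LF = 24 - 4 = 20

20


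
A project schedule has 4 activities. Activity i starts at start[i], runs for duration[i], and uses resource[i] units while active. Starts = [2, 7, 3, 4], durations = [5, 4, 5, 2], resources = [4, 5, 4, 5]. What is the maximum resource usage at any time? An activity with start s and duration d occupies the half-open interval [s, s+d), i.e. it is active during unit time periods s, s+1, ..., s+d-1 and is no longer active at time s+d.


Each activity i is active on [start_i, start_i + duration_i).
Compute total resource usage per time slot:
  t=0: active resources = [], total = 0
  t=1: active resources = [], total = 0
  t=2: active resources = [4], total = 4
  t=3: active resources = [4, 4], total = 8
  t=4: active resources = [4, 4, 5], total = 13
  t=5: active resources = [4, 4, 5], total = 13
  t=6: active resources = [4, 4], total = 8
  t=7: active resources = [5, 4], total = 9
  t=8: active resources = [5], total = 5
  t=9: active resources = [5], total = 5
  t=10: active resources = [5], total = 5
Peak resource demand = 13

13


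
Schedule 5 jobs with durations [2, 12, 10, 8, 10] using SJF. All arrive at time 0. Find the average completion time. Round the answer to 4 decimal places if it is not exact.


SJF order (ascending): [2, 8, 10, 10, 12]
Completion times:
  Job 1: burst=2, C=2
  Job 2: burst=8, C=10
  Job 3: burst=10, C=20
  Job 4: burst=10, C=30
  Job 5: burst=12, C=42
Average completion = 104/5 = 20.8

20.8


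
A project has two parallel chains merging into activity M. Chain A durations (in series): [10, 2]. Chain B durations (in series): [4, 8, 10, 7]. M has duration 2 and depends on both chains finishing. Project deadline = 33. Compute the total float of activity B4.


Forward pass: ES(B4) = sum of predecessors on chain B = 22
EF = ES + duration = 22 + 7 = 29
Backward pass: LF(M) = deadline = 33; LS(M) = 33 - 2 = 31
LF(B4) = LS(M) - sum(successors on chain B) = 31 - 0 = 31
LS = LF - duration = 31 - 7 = 24
Total float = LS - ES = 24 - 22 = 2

2


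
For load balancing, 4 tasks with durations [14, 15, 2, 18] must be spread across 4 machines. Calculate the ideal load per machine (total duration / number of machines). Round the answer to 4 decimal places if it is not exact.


Total processing time = 14 + 15 + 2 + 18 = 49
Number of machines = 4
Ideal balanced load = 49 / 4 = 12.25

12.25


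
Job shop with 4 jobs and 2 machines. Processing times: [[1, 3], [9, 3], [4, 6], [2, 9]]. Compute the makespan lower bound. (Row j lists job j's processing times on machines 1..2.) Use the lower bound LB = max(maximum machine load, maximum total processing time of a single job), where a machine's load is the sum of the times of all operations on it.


Machine loads:
  Machine 1: 1 + 9 + 4 + 2 = 16
  Machine 2: 3 + 3 + 6 + 9 = 21
Max machine load = 21
Job totals:
  Job 1: 4
  Job 2: 12
  Job 3: 10
  Job 4: 11
Max job total = 12
Lower bound = max(21, 12) = 21

21


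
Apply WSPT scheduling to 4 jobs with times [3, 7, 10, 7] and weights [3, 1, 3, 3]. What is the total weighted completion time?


Compute p/w ratios and sort ascending (WSPT): [(3, 3), (7, 3), (10, 3), (7, 1)]
Compute weighted completion times:
  Job (p=3,w=3): C=3, w*C=3*3=9
  Job (p=7,w=3): C=10, w*C=3*10=30
  Job (p=10,w=3): C=20, w*C=3*20=60
  Job (p=7,w=1): C=27, w*C=1*27=27
Total weighted completion time = 126

126


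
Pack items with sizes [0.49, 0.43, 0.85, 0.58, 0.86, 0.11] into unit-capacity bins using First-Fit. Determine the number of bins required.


Place items sequentially using First-Fit:
  Item 0.49 -> new Bin 1
  Item 0.43 -> Bin 1 (now 0.92)
  Item 0.85 -> new Bin 2
  Item 0.58 -> new Bin 3
  Item 0.86 -> new Bin 4
  Item 0.11 -> Bin 2 (now 0.96)
Total bins used = 4

4


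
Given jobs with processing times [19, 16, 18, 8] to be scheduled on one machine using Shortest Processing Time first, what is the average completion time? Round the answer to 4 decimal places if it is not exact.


Sort jobs by processing time (SPT order): [8, 16, 18, 19]
Compute completion times sequentially:
  Job 1: processing = 8, completes at 8
  Job 2: processing = 16, completes at 24
  Job 3: processing = 18, completes at 42
  Job 4: processing = 19, completes at 61
Sum of completion times = 135
Average completion time = 135/4 = 33.75

33.75


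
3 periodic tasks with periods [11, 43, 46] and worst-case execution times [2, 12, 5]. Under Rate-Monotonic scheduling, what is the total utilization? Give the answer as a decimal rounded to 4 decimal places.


Compute individual utilizations (exact fractions):
  Task 1: C/T = 2/11 (approx. 0.1818)
  Task 2: C/T = 12/43 (approx. 0.2791)
  Task 3: C/T = 5/46 (approx. 0.1087)
Total utilization U = 2/11 + 12/43 + 5/46 = 12393/21758
Rounded to 4 decimal places: U = 0.5696
RM (Liu & Layland) bound for 3 tasks = 0.779763; compare with U = 12393/21758 (approx. 0.569584)
U <= bound, so schedulable by RM sufficient condition.

0.5696


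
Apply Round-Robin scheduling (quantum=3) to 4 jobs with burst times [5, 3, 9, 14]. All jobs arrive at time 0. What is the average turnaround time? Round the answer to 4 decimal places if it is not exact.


Time quantum = 3
Execution trace:
  J1 runs 3 units, time = 3
  J2 runs 3 units, time = 6
  J3 runs 3 units, time = 9
  J4 runs 3 units, time = 12
  J1 runs 2 units, time = 14
  J3 runs 3 units, time = 17
  J4 runs 3 units, time = 20
  J3 runs 3 units, time = 23
  J4 runs 3 units, time = 26
  J4 runs 3 units, time = 29
  J4 runs 2 units, time = 31
Finish times: [14, 6, 23, 31]
Average turnaround = 74/4 = 18.5

18.5


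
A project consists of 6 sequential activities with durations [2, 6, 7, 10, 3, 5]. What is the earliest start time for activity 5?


Activity 5 starts after activities 1 through 4 complete.
Predecessor durations: [2, 6, 7, 10]
ES = 2 + 6 + 7 + 10 = 25

25


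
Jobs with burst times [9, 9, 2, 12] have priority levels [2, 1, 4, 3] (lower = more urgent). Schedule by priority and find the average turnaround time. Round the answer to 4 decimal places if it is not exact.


Sort by priority (ascending = highest first):
Order: [(1, 9), (2, 9), (3, 12), (4, 2)]
Completion times:
  Priority 1, burst=9, C=9
  Priority 2, burst=9, C=18
  Priority 3, burst=12, C=30
  Priority 4, burst=2, C=32
Average turnaround = 89/4 = 22.25

22.25


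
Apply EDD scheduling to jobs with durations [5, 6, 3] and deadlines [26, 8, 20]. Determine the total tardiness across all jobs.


Sort by due date (EDD order): [(6, 8), (3, 20), (5, 26)]
Compute completion times and tardiness:
  Job 1: p=6, d=8, C=6, tardiness=max(0,6-8)=0
  Job 2: p=3, d=20, C=9, tardiness=max(0,9-20)=0
  Job 3: p=5, d=26, C=14, tardiness=max(0,14-26)=0
Total tardiness = 0

0


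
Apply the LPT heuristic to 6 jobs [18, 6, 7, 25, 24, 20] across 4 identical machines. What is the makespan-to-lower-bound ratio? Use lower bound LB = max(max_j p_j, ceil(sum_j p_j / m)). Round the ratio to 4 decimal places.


LPT order: [25, 24, 20, 18, 7, 6]
Machine loads after assignment: [25, 24, 26, 25]
LPT makespan = 26
Lower bound = max(max_job, ceil(total/4)) = max(25, 25) = 25
Ratio = 26 / 25 = 1.04

1.04


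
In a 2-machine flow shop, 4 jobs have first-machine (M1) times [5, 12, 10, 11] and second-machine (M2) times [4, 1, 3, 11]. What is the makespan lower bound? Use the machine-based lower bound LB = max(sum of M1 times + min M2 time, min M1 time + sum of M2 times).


LB1 = sum(M1 times) + min(M2 times) = 38 + 1 = 39
LB2 = min(M1 times) + sum(M2 times) = 5 + 19 = 24
Lower bound = max(LB1, LB2) = max(39, 24) = 39

39


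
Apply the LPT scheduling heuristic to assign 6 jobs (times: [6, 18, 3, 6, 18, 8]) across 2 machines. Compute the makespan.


Sort jobs in decreasing order (LPT): [18, 18, 8, 6, 6, 3]
Assign each job to the least loaded machine:
  Machine 1: jobs [18, 8, 3], load = 29
  Machine 2: jobs [18, 6, 6], load = 30
Makespan = max load = 30

30


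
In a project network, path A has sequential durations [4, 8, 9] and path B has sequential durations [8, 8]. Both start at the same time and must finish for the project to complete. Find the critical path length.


Path A total = 4 + 8 + 9 = 21
Path B total = 8 + 8 = 16
Critical path = longest path = max(21, 16) = 21

21


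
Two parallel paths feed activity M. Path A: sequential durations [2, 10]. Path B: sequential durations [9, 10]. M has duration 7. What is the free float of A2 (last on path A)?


ES(A2) = sum of predecessors on chain A = 2
EF(A2) = ES + duration = 2 + 10 = 12
Successor of A2 is M. ES(M) = max(sum(A), sum(B)) = max(12, 19) = 19
Free float = ES(successor) - EF(current) = 19 - 12 = 7

7


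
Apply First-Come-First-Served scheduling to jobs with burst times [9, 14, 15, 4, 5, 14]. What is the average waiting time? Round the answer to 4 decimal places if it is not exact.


FCFS order (as given): [9, 14, 15, 4, 5, 14]
Waiting times:
  Job 1: wait = 0
  Job 2: wait = 9
  Job 3: wait = 23
  Job 4: wait = 38
  Job 5: wait = 42
  Job 6: wait = 47
Sum of waiting times = 159
Average waiting time = 159/6 = 26.5

26.5


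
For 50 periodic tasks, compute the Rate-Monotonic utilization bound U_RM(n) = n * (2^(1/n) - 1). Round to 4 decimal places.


Compute 2^(1/50) = 1.0139594798
Subtract 1: 1.0139594798 - 1 = 0.0139594798
Multiply by n: 50 * 0.0139594798 = 0.6979739900
Round to 4 dp: 0.6980

0.6980


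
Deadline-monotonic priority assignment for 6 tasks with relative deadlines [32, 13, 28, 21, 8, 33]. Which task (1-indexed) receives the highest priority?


Sort tasks by relative deadline (ascending):
  Task 5: deadline = 8
  Task 2: deadline = 13
  Task 4: deadline = 21
  Task 3: deadline = 28
  Task 1: deadline = 32
  Task 6: deadline = 33
Priority order (highest first): [5, 2, 4, 3, 1, 6]
Highest priority task = 5

5


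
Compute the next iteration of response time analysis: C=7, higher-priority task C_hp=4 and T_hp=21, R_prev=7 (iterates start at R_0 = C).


R_next = C + ceil(R_prev / T_hp) * C_hp
ceil(7 / 21) = ceil(0.3333) = 1
Interference = 1 * 4 = 4
R_next = 7 + 4 = 11

11


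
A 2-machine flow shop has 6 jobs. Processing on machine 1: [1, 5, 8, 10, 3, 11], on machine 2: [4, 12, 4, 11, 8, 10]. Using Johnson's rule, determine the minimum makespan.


Apply Johnson's rule:
  Group 1 (a <= b): [(1, 1, 4), (5, 3, 8), (2, 5, 12), (4, 10, 11)]
  Group 2 (a > b): [(6, 11, 10), (3, 8, 4)]
Optimal job order: [1, 5, 2, 4, 6, 3]
Schedule:
  Job 1: M1 done at 1, M2 done at 5
  Job 5: M1 done at 4, M2 done at 13
  Job 2: M1 done at 9, M2 done at 25
  Job 4: M1 done at 19, M2 done at 36
  Job 6: M1 done at 30, M2 done at 46
  Job 3: M1 done at 38, M2 done at 50
Makespan = 50

50


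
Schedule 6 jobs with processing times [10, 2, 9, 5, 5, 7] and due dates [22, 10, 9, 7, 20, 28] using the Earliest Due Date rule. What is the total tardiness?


Sort by due date (EDD order): [(5, 7), (9, 9), (2, 10), (5, 20), (10, 22), (7, 28)]
Compute completion times and tardiness:
  Job 1: p=5, d=7, C=5, tardiness=max(0,5-7)=0
  Job 2: p=9, d=9, C=14, tardiness=max(0,14-9)=5
  Job 3: p=2, d=10, C=16, tardiness=max(0,16-10)=6
  Job 4: p=5, d=20, C=21, tardiness=max(0,21-20)=1
  Job 5: p=10, d=22, C=31, tardiness=max(0,31-22)=9
  Job 6: p=7, d=28, C=38, tardiness=max(0,38-28)=10
Total tardiness = 31

31


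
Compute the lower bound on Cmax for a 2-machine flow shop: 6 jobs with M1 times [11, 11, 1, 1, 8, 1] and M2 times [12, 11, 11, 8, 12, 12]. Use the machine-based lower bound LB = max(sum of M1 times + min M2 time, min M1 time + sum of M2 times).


LB1 = sum(M1 times) + min(M2 times) = 33 + 8 = 41
LB2 = min(M1 times) + sum(M2 times) = 1 + 66 = 67
Lower bound = max(LB1, LB2) = max(41, 67) = 67

67


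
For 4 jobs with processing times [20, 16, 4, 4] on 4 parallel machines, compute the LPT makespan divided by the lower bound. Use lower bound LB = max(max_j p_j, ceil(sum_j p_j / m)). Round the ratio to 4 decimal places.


LPT order: [20, 16, 4, 4]
Machine loads after assignment: [20, 16, 4, 4]
LPT makespan = 20
Lower bound = max(max_job, ceil(total/4)) = max(20, 11) = 20
Ratio = 20 / 20 = 1.0

1.0


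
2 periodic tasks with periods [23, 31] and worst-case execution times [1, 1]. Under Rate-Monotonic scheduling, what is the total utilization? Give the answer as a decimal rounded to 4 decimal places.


Compute individual utilizations (exact fractions):
  Task 1: C/T = 1/23 (approx. 0.0435)
  Task 2: C/T = 1/31 (approx. 0.0323)
Total utilization U = 1/23 + 1/31 = 54/713
Rounded to 4 decimal places: U = 0.0757
RM (Liu & Layland) bound for 2 tasks = 0.828427; compare with U = 54/713 (approx. 0.075736)
U <= bound, so schedulable by RM sufficient condition.

0.0757


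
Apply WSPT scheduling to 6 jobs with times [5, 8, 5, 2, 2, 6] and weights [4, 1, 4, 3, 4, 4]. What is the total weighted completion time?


Compute p/w ratios and sort ascending (WSPT): [(2, 4), (2, 3), (5, 4), (5, 4), (6, 4), (8, 1)]
Compute weighted completion times:
  Job (p=2,w=4): C=2, w*C=4*2=8
  Job (p=2,w=3): C=4, w*C=3*4=12
  Job (p=5,w=4): C=9, w*C=4*9=36
  Job (p=5,w=4): C=14, w*C=4*14=56
  Job (p=6,w=4): C=20, w*C=4*20=80
  Job (p=8,w=1): C=28, w*C=1*28=28
Total weighted completion time = 220

220


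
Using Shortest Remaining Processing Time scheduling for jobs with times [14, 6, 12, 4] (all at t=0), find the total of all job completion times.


Since all jobs arrive at t=0, SRPT equals SPT ordering.
SPT order: [4, 6, 12, 14]
Completion times:
  Job 1: p=4, C=4
  Job 2: p=6, C=10
  Job 3: p=12, C=22
  Job 4: p=14, C=36
Total completion time = 4 + 10 + 22 + 36 = 72

72


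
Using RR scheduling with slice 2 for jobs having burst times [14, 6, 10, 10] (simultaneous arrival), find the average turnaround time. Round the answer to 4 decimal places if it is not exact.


Time quantum = 2
Execution trace:
  J1 runs 2 units, time = 2
  J2 runs 2 units, time = 4
  J3 runs 2 units, time = 6
  J4 runs 2 units, time = 8
  J1 runs 2 units, time = 10
  J2 runs 2 units, time = 12
  J3 runs 2 units, time = 14
  J4 runs 2 units, time = 16
  J1 runs 2 units, time = 18
  J2 runs 2 units, time = 20
  J3 runs 2 units, time = 22
  J4 runs 2 units, time = 24
  J1 runs 2 units, time = 26
  J3 runs 2 units, time = 28
  J4 runs 2 units, time = 30
  J1 runs 2 units, time = 32
  J3 runs 2 units, time = 34
  J4 runs 2 units, time = 36
  J1 runs 2 units, time = 38
  J1 runs 2 units, time = 40
Finish times: [40, 20, 34, 36]
Average turnaround = 130/4 = 32.5

32.5


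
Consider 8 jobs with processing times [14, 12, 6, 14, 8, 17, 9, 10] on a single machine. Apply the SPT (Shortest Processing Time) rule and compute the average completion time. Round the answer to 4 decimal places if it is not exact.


Sort jobs by processing time (SPT order): [6, 8, 9, 10, 12, 14, 14, 17]
Compute completion times sequentially:
  Job 1: processing = 6, completes at 6
  Job 2: processing = 8, completes at 14
  Job 3: processing = 9, completes at 23
  Job 4: processing = 10, completes at 33
  Job 5: processing = 12, completes at 45
  Job 6: processing = 14, completes at 59
  Job 7: processing = 14, completes at 73
  Job 8: processing = 17, completes at 90
Sum of completion times = 343
Average completion time = 343/8 = 42.875

42.875


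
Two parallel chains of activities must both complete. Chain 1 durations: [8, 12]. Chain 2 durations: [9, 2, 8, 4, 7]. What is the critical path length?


Path A total = 8 + 12 = 20
Path B total = 9 + 2 + 8 + 4 + 7 = 30
Critical path = longest path = max(20, 30) = 30

30


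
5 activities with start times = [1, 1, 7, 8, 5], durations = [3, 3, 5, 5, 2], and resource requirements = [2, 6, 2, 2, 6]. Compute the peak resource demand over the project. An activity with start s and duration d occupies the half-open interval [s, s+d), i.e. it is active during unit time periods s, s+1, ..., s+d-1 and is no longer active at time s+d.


Each activity i is active on [start_i, start_i + duration_i).
Compute total resource usage per time slot:
  t=0: active resources = [], total = 0
  t=1: active resources = [2, 6], total = 8
  t=2: active resources = [2, 6], total = 8
  t=3: active resources = [2, 6], total = 8
  t=4: active resources = [], total = 0
  t=5: active resources = [6], total = 6
  t=6: active resources = [6], total = 6
  t=7: active resources = [2], total = 2
  t=8: active resources = [2, 2], total = 4
  t=9: active resources = [2, 2], total = 4
  t=10: active resources = [2, 2], total = 4
  t=11: active resources = [2, 2], total = 4
  t=12: active resources = [2], total = 2
Peak resource demand = 8

8


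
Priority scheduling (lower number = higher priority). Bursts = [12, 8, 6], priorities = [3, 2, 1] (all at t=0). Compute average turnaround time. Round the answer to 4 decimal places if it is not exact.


Sort by priority (ascending = highest first):
Order: [(1, 6), (2, 8), (3, 12)]
Completion times:
  Priority 1, burst=6, C=6
  Priority 2, burst=8, C=14
  Priority 3, burst=12, C=26
Average turnaround = 46/3 = 15.3333

15.3333


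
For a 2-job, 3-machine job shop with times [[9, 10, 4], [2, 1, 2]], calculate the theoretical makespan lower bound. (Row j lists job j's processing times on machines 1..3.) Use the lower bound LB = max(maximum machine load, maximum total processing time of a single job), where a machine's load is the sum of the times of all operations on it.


Machine loads:
  Machine 1: 9 + 2 = 11
  Machine 2: 10 + 1 = 11
  Machine 3: 4 + 2 = 6
Max machine load = 11
Job totals:
  Job 1: 23
  Job 2: 5
Max job total = 23
Lower bound = max(11, 23) = 23

23


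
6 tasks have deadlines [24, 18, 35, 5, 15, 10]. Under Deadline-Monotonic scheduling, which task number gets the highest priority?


Sort tasks by relative deadline (ascending):
  Task 4: deadline = 5
  Task 6: deadline = 10
  Task 5: deadline = 15
  Task 2: deadline = 18
  Task 1: deadline = 24
  Task 3: deadline = 35
Priority order (highest first): [4, 6, 5, 2, 1, 3]
Highest priority task = 4

4


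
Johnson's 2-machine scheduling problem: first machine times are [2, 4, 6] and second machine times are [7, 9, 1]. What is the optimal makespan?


Apply Johnson's rule:
  Group 1 (a <= b): [(1, 2, 7), (2, 4, 9)]
  Group 2 (a > b): [(3, 6, 1)]
Optimal job order: [1, 2, 3]
Schedule:
  Job 1: M1 done at 2, M2 done at 9
  Job 2: M1 done at 6, M2 done at 18
  Job 3: M1 done at 12, M2 done at 19
Makespan = 19

19


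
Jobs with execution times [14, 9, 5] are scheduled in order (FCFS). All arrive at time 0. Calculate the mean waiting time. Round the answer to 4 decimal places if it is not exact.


FCFS order (as given): [14, 9, 5]
Waiting times:
  Job 1: wait = 0
  Job 2: wait = 14
  Job 3: wait = 23
Sum of waiting times = 37
Average waiting time = 37/3 = 12.3333

12.3333


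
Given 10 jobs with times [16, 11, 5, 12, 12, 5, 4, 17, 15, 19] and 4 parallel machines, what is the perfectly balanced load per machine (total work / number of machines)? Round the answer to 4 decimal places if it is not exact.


Total processing time = 16 + 11 + 5 + 12 + 12 + 5 + 4 + 17 + 15 + 19 = 116
Number of machines = 4
Ideal balanced load = 116 / 4 = 29.0

29.0


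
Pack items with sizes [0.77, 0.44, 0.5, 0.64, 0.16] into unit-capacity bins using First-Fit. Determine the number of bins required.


Place items sequentially using First-Fit:
  Item 0.77 -> new Bin 1
  Item 0.44 -> new Bin 2
  Item 0.5 -> Bin 2 (now 0.94)
  Item 0.64 -> new Bin 3
  Item 0.16 -> Bin 1 (now 0.93)
Total bins used = 3

3


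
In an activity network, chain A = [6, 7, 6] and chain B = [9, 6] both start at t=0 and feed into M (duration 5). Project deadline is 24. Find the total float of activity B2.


Forward pass: ES(B2) = sum of predecessors on chain B = 9
EF = ES + duration = 9 + 6 = 15
Backward pass: LF(M) = deadline = 24; LS(M) = 24 - 5 = 19
LF(B2) = LS(M) - sum(successors on chain B) = 19 - 0 = 19
LS = LF - duration = 19 - 6 = 13
Total float = LS - ES = 13 - 9 = 4

4


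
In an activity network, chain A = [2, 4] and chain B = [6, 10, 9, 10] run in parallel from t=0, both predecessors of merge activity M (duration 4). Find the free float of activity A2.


ES(A2) = sum of predecessors on chain A = 2
EF(A2) = ES + duration = 2 + 4 = 6
Successor of A2 is M. ES(M) = max(sum(A), sum(B)) = max(6, 35) = 35
Free float = ES(successor) - EF(current) = 35 - 6 = 29

29


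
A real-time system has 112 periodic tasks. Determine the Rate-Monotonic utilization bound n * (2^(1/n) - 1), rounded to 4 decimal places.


Compute 2^(1/112) = 1.0062080044
Subtract 1: 1.0062080044 - 1 = 0.0062080044
Multiply by n: 112 * 0.0062080044 = 0.6952964928
Round to 4 dp: 0.6953

0.6953


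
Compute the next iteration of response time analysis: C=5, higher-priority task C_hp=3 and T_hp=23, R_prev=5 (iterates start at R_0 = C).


R_next = C + ceil(R_prev / T_hp) * C_hp
ceil(5 / 23) = ceil(0.2174) = 1
Interference = 1 * 3 = 3
R_next = 5 + 3 = 8

8


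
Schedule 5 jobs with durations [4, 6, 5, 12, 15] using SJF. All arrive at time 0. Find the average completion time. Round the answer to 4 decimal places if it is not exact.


SJF order (ascending): [4, 5, 6, 12, 15]
Completion times:
  Job 1: burst=4, C=4
  Job 2: burst=5, C=9
  Job 3: burst=6, C=15
  Job 4: burst=12, C=27
  Job 5: burst=15, C=42
Average completion = 97/5 = 19.4

19.4


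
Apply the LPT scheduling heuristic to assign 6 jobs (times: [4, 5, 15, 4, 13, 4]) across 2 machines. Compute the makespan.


Sort jobs in decreasing order (LPT): [15, 13, 5, 4, 4, 4]
Assign each job to the least loaded machine:
  Machine 1: jobs [15, 4, 4], load = 23
  Machine 2: jobs [13, 5, 4], load = 22
Makespan = max load = 23

23


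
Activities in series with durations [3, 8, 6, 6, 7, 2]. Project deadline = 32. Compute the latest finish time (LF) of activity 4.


LF(activity 4) = deadline - sum of successor durations
Successors: activities 5 through 6 with durations [7, 2]
Sum of successor durations = 9
LF = 32 - 9 = 23

23


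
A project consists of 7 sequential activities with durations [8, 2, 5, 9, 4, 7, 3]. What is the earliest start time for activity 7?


Activity 7 starts after activities 1 through 6 complete.
Predecessor durations: [8, 2, 5, 9, 4, 7]
ES = 8 + 2 + 5 + 9 + 4 + 7 = 35

35


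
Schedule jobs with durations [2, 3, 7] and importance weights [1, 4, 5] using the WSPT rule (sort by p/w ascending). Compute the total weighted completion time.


Compute p/w ratios and sort ascending (WSPT): [(3, 4), (7, 5), (2, 1)]
Compute weighted completion times:
  Job (p=3,w=4): C=3, w*C=4*3=12
  Job (p=7,w=5): C=10, w*C=5*10=50
  Job (p=2,w=1): C=12, w*C=1*12=12
Total weighted completion time = 74

74


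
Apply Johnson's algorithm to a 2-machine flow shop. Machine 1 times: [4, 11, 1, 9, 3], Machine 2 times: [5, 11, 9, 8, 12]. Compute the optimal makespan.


Apply Johnson's rule:
  Group 1 (a <= b): [(3, 1, 9), (5, 3, 12), (1, 4, 5), (2, 11, 11)]
  Group 2 (a > b): [(4, 9, 8)]
Optimal job order: [3, 5, 1, 2, 4]
Schedule:
  Job 3: M1 done at 1, M2 done at 10
  Job 5: M1 done at 4, M2 done at 22
  Job 1: M1 done at 8, M2 done at 27
  Job 2: M1 done at 19, M2 done at 38
  Job 4: M1 done at 28, M2 done at 46
Makespan = 46

46


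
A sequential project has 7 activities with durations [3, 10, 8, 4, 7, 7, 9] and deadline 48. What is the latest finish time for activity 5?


LF(activity 5) = deadline - sum of successor durations
Successors: activities 6 through 7 with durations [7, 9]
Sum of successor durations = 16
LF = 48 - 16 = 32

32


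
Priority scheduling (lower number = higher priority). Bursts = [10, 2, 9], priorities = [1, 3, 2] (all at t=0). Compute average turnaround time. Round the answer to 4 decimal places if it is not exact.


Sort by priority (ascending = highest first):
Order: [(1, 10), (2, 9), (3, 2)]
Completion times:
  Priority 1, burst=10, C=10
  Priority 2, burst=9, C=19
  Priority 3, burst=2, C=21
Average turnaround = 50/3 = 16.6667

16.6667


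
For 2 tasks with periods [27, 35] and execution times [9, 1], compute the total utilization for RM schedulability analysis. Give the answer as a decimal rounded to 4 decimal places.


Compute individual utilizations (exact fractions):
  Task 1: C/T = 9/27 = 1/3 (approx. 0.3333)
  Task 2: C/T = 1/35 (approx. 0.0286)
Total utilization U = 1/3 + 1/35 = 38/105
Rounded to 4 decimal places: U = 0.3619
RM (Liu & Layland) bound for 2 tasks = 0.828427; compare with U = 38/105 (approx. 0.361905)
U <= bound, so schedulable by RM sufficient condition.

0.3619


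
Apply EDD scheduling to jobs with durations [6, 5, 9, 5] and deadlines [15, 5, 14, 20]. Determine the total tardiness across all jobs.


Sort by due date (EDD order): [(5, 5), (9, 14), (6, 15), (5, 20)]
Compute completion times and tardiness:
  Job 1: p=5, d=5, C=5, tardiness=max(0,5-5)=0
  Job 2: p=9, d=14, C=14, tardiness=max(0,14-14)=0
  Job 3: p=6, d=15, C=20, tardiness=max(0,20-15)=5
  Job 4: p=5, d=20, C=25, tardiness=max(0,25-20)=5
Total tardiness = 10

10


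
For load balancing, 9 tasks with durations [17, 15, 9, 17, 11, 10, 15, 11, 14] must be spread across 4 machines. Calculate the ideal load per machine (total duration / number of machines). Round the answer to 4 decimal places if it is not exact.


Total processing time = 17 + 15 + 9 + 17 + 11 + 10 + 15 + 11 + 14 = 119
Number of machines = 4
Ideal balanced load = 119 / 4 = 29.75

29.75


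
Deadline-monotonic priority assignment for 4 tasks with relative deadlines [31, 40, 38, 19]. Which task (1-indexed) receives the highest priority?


Sort tasks by relative deadline (ascending):
  Task 4: deadline = 19
  Task 1: deadline = 31
  Task 3: deadline = 38
  Task 2: deadline = 40
Priority order (highest first): [4, 1, 3, 2]
Highest priority task = 4

4


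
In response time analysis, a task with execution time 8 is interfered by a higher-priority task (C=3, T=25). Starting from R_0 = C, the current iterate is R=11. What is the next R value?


R_next = C + ceil(R_prev / T_hp) * C_hp
ceil(11 / 25) = ceil(0.44) = 1
Interference = 1 * 3 = 3
R_next = 8 + 3 = 11
R_next = R_prev, so the iteration has converged (response time = 11).

11


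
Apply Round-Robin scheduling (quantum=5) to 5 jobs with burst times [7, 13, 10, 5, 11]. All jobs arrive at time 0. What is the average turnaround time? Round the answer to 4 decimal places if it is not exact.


Time quantum = 5
Execution trace:
  J1 runs 5 units, time = 5
  J2 runs 5 units, time = 10
  J3 runs 5 units, time = 15
  J4 runs 5 units, time = 20
  J5 runs 5 units, time = 25
  J1 runs 2 units, time = 27
  J2 runs 5 units, time = 32
  J3 runs 5 units, time = 37
  J5 runs 5 units, time = 42
  J2 runs 3 units, time = 45
  J5 runs 1 units, time = 46
Finish times: [27, 45, 37, 20, 46]
Average turnaround = 175/5 = 35.0

35.0


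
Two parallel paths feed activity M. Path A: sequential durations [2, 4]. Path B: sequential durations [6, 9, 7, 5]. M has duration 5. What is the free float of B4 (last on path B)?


ES(B4) = sum of predecessors on chain B = 22
EF(B4) = ES + duration = 22 + 5 = 27
Successor of B4 is M. ES(M) = max(sum(A), sum(B)) = max(6, 27) = 27
Free float = ES(successor) - EF(current) = 27 - 27 = 0

0


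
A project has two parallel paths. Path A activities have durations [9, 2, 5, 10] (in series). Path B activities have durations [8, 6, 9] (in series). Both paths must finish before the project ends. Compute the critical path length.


Path A total = 9 + 2 + 5 + 10 = 26
Path B total = 8 + 6 + 9 = 23
Critical path = longest path = max(26, 23) = 26

26


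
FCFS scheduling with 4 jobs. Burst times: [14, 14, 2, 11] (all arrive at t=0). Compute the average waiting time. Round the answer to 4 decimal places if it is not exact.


FCFS order (as given): [14, 14, 2, 11]
Waiting times:
  Job 1: wait = 0
  Job 2: wait = 14
  Job 3: wait = 28
  Job 4: wait = 30
Sum of waiting times = 72
Average waiting time = 72/4 = 18.0

18.0


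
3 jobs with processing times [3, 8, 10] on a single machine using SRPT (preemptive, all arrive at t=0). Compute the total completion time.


Since all jobs arrive at t=0, SRPT equals SPT ordering.
SPT order: [3, 8, 10]
Completion times:
  Job 1: p=3, C=3
  Job 2: p=8, C=11
  Job 3: p=10, C=21
Total completion time = 3 + 11 + 21 = 35

35


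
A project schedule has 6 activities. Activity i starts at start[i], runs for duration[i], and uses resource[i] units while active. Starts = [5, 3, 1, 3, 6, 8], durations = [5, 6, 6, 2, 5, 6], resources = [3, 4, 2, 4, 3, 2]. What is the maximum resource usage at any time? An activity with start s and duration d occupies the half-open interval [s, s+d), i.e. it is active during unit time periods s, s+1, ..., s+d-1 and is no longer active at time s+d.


Each activity i is active on [start_i, start_i + duration_i).
Compute total resource usage per time slot:
  t=0: active resources = [], total = 0
  t=1: active resources = [2], total = 2
  t=2: active resources = [2], total = 2
  t=3: active resources = [4, 2, 4], total = 10
  t=4: active resources = [4, 2, 4], total = 10
  t=5: active resources = [3, 4, 2], total = 9
  t=6: active resources = [3, 4, 2, 3], total = 12
  t=7: active resources = [3, 4, 3], total = 10
  t=8: active resources = [3, 4, 3, 2], total = 12
  t=9: active resources = [3, 3, 2], total = 8
  t=10: active resources = [3, 2], total = 5
  t=11: active resources = [2], total = 2
  t=12: active resources = [2], total = 2
  t=13: active resources = [2], total = 2
Peak resource demand = 12

12


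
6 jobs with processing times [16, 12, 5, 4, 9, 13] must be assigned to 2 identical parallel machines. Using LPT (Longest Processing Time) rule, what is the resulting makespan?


Sort jobs in decreasing order (LPT): [16, 13, 12, 9, 5, 4]
Assign each job to the least loaded machine:
  Machine 1: jobs [16, 9, 5], load = 30
  Machine 2: jobs [13, 12, 4], load = 29
Makespan = max load = 30

30


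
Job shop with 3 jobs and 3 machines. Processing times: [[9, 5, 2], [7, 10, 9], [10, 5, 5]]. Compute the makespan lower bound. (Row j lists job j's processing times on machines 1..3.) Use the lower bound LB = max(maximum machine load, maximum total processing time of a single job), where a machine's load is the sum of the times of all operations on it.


Machine loads:
  Machine 1: 9 + 7 + 10 = 26
  Machine 2: 5 + 10 + 5 = 20
  Machine 3: 2 + 9 + 5 = 16
Max machine load = 26
Job totals:
  Job 1: 16
  Job 2: 26
  Job 3: 20
Max job total = 26
Lower bound = max(26, 26) = 26

26


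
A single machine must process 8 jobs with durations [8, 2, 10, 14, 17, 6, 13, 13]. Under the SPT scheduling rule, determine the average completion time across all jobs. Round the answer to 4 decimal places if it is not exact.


Sort jobs by processing time (SPT order): [2, 6, 8, 10, 13, 13, 14, 17]
Compute completion times sequentially:
  Job 1: processing = 2, completes at 2
  Job 2: processing = 6, completes at 8
  Job 3: processing = 8, completes at 16
  Job 4: processing = 10, completes at 26
  Job 5: processing = 13, completes at 39
  Job 6: processing = 13, completes at 52
  Job 7: processing = 14, completes at 66
  Job 8: processing = 17, completes at 83
Sum of completion times = 292
Average completion time = 292/8 = 36.5

36.5


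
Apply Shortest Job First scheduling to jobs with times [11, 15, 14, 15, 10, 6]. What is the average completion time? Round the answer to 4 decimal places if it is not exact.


SJF order (ascending): [6, 10, 11, 14, 15, 15]
Completion times:
  Job 1: burst=6, C=6
  Job 2: burst=10, C=16
  Job 3: burst=11, C=27
  Job 4: burst=14, C=41
  Job 5: burst=15, C=56
  Job 6: burst=15, C=71
Average completion = 217/6 = 36.1667

36.1667


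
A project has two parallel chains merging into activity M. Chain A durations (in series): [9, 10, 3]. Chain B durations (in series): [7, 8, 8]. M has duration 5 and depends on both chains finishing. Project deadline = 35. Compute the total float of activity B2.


Forward pass: ES(B2) = sum of predecessors on chain B = 7
EF = ES + duration = 7 + 8 = 15
Backward pass: LF(M) = deadline = 35; LS(M) = 35 - 5 = 30
LF(B2) = LS(M) - sum(successors on chain B) = 30 - 8 = 22
LS = LF - duration = 22 - 8 = 14
Total float = LS - ES = 14 - 7 = 7

7


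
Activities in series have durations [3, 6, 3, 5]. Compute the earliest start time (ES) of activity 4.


Activity 4 starts after activities 1 through 3 complete.
Predecessor durations: [3, 6, 3]
ES = 3 + 6 + 3 = 12

12


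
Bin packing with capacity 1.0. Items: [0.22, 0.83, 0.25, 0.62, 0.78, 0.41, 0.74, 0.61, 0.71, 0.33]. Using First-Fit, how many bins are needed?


Place items sequentially using First-Fit:
  Item 0.22 -> new Bin 1
  Item 0.83 -> new Bin 2
  Item 0.25 -> Bin 1 (now 0.47)
  Item 0.62 -> new Bin 3
  Item 0.78 -> new Bin 4
  Item 0.41 -> Bin 1 (now 0.88)
  Item 0.74 -> new Bin 5
  Item 0.61 -> new Bin 6
  Item 0.71 -> new Bin 7
  Item 0.33 -> Bin 3 (now 0.95)
Total bins used = 7

7


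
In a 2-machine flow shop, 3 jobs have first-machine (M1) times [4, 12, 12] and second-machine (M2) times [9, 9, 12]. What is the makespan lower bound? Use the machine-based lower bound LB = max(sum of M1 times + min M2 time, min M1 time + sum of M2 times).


LB1 = sum(M1 times) + min(M2 times) = 28 + 9 = 37
LB2 = min(M1 times) + sum(M2 times) = 4 + 30 = 34
Lower bound = max(LB1, LB2) = max(37, 34) = 37

37


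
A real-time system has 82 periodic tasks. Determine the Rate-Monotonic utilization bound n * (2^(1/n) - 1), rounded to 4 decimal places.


Compute 2^(1/82) = 1.0084888420
Subtract 1: 1.0084888420 - 1 = 0.0084888420
Multiply by n: 82 * 0.0084888420 = 0.6960850440
Round to 4 dp: 0.6961

0.6961


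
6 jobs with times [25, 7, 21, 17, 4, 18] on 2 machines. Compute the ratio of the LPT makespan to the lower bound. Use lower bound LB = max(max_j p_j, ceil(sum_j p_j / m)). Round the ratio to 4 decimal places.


LPT order: [25, 21, 18, 17, 7, 4]
Machine loads after assignment: [46, 46]
LPT makespan = 46
Lower bound = max(max_job, ceil(total/2)) = max(25, 46) = 46
Ratio = 46 / 46 = 1.0

1.0
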